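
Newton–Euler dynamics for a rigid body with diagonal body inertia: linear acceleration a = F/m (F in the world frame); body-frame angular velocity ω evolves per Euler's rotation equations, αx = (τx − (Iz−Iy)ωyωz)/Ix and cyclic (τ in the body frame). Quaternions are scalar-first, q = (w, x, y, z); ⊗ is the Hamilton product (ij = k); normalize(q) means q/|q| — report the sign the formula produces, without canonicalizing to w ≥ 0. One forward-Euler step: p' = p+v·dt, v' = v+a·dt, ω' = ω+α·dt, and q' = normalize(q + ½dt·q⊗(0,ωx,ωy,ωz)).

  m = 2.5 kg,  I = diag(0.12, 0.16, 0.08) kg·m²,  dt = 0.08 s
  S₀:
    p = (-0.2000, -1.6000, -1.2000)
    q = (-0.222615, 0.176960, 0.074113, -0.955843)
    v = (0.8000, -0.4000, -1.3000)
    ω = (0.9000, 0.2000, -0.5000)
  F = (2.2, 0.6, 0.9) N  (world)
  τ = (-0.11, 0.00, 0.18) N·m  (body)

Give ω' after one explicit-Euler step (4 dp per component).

ω×(Iω) gyroscopic = (0.0080, -0.0180, 0.0072)
(τ − ω×Iω)/I = (-0.9833, 0.1125, 2.1600)
ω + α·dt = (0.8213, 0.2090, -0.3272)

ω' = (0.8213, 0.2090, -0.3272)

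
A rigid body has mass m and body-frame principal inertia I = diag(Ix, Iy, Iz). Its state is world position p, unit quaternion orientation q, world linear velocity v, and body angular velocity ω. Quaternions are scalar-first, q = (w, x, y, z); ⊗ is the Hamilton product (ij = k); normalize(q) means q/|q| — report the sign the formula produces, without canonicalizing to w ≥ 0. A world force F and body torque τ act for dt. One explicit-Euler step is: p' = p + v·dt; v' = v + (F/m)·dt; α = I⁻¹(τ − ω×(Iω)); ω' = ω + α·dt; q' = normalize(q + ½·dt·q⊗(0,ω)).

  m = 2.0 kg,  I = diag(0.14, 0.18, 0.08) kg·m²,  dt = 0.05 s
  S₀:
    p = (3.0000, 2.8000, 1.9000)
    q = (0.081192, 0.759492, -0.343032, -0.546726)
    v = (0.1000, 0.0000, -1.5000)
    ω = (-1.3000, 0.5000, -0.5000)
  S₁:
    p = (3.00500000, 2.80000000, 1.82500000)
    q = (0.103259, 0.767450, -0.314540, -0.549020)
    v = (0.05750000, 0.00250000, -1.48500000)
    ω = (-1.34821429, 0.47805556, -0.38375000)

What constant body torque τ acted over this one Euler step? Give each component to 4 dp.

τ = (-0.1100, -0.0400, 0.1600)

ω₁ − ω₀ = (-0.04821429, -0.02194444, 0.11625000)
τ = I·(Δω/dt) + ω₀×(Iω₀) = (-0.1100, -0.0400, 0.1600)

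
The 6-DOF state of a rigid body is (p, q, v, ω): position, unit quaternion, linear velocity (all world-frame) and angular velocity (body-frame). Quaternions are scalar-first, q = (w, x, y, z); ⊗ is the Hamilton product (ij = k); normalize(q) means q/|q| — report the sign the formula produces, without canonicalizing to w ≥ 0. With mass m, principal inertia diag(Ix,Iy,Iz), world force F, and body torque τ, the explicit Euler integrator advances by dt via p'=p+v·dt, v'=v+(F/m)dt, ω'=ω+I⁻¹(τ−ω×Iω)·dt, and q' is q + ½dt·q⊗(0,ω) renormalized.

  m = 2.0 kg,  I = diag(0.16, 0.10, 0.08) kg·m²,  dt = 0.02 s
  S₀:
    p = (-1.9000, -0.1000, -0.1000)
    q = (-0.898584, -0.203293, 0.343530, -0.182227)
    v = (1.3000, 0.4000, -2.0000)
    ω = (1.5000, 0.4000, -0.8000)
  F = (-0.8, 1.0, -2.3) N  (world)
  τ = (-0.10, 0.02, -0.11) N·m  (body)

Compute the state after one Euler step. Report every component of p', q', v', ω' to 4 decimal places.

linear accel F/m = (-0.4000, 0.5000, -1.1500)
p + v·dt = (-1.8740, -0.0920, -0.1400)
v + (F/m)dt = (1.2920, 0.4100, -2.0230)
precession coupling ω×(Iω) = (0.0064, -0.0960, -0.0360)
α = I⁻¹(τ − ω×Iω) = (-0.6650, 1.1600, -0.9250)
ω + α·dt = (1.4867, 0.4232, -0.8185)
2q̇ = q⊗(0,ω) = (0.0217459, -1.5498092, -0.7954085, 0.1222550)
q' = normalize(q + ½dt·q⊗(0,ω)) = (-0.8982, -0.2188, 0.3355, -0.1810)

p' = (-1.8740, -0.0920, -0.1400)
q' = (-0.8982, -0.2188, 0.3355, -0.1810)
v' = (1.2920, 0.4100, -2.0230)
ω' = (1.4867, 0.4232, -0.8185)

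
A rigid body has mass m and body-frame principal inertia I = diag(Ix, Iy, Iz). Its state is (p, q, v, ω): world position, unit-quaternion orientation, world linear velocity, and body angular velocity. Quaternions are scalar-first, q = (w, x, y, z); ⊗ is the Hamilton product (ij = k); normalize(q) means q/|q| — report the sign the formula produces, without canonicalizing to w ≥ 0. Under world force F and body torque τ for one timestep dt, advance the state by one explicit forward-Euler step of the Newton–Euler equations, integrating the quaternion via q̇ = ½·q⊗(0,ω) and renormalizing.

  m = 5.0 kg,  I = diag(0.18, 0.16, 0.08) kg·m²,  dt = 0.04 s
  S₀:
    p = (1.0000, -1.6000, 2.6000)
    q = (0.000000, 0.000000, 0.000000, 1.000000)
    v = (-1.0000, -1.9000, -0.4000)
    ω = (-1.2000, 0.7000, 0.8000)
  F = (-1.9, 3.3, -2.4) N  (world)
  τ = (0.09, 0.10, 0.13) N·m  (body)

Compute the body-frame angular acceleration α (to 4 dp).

α = (0.7489, 1.2250, 1.4150)

gyro term ω×Iω = (-0.0448, -0.0960, 0.0168)
(τ − ω×Iω)/I = (0.7489, 1.2250, 1.4150)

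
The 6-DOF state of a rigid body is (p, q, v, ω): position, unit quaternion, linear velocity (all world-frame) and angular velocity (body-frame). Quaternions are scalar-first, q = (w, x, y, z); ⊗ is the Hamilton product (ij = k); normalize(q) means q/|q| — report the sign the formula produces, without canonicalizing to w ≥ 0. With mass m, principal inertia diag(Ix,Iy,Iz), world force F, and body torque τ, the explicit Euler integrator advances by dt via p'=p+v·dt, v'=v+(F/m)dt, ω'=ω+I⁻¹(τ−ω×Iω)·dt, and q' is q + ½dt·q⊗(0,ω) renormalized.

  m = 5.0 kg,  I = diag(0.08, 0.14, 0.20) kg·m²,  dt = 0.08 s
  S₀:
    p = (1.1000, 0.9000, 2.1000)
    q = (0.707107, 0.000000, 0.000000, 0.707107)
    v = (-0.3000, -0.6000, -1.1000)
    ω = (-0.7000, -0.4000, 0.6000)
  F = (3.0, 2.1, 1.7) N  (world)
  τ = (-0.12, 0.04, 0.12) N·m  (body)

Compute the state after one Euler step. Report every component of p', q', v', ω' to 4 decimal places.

p' = (1.0760, 0.8520, 2.0120)
q' = (0.6896, -0.0085, -0.0311, 0.7235)
v' = (-0.2520, -0.5664, -1.0728)
ω' = (-0.8056, -0.4059, 0.6413)

α = I⁻¹(τ − ω×Iω) = (-1.3200, -0.0743, 0.5160)
ω + α·dt = (-0.8056, -0.4059, 0.6413)
q⊗(0,ω) = (-0.4242642, -0.2121321, -0.7778177, 0.4242642)
q' = normalize(q + ½dt·q⊗(0,ω)) = (0.6896, -0.0085, -0.0311, 0.7235)
a = F/m = (0.6000, 0.4200, 0.3400)
p + v·dt = (1.0760, 0.8520, 2.0120)
new velocity v' = (-0.2520, -0.5664, -1.0728)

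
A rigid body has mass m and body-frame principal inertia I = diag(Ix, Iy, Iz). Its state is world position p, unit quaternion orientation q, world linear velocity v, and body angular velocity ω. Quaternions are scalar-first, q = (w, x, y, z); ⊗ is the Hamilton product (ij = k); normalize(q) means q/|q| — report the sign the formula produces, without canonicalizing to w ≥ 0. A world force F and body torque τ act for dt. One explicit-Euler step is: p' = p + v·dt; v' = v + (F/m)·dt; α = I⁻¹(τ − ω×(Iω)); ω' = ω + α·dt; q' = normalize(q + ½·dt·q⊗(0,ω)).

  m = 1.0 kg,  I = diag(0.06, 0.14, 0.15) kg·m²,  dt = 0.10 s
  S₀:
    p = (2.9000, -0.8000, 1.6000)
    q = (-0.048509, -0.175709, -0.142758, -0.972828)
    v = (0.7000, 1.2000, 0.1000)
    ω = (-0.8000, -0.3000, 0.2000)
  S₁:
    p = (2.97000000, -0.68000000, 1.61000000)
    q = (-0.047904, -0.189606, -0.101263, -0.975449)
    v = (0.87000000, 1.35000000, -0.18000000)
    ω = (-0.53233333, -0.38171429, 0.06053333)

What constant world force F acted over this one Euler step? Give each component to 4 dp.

Δv = v₁−v₀ = (0.17000000, 0.15000000, -0.28000000)
F = m·Δv/dt = (1.7000, 1.5000, -2.8000)

F = (1.7000, 1.5000, -2.8000)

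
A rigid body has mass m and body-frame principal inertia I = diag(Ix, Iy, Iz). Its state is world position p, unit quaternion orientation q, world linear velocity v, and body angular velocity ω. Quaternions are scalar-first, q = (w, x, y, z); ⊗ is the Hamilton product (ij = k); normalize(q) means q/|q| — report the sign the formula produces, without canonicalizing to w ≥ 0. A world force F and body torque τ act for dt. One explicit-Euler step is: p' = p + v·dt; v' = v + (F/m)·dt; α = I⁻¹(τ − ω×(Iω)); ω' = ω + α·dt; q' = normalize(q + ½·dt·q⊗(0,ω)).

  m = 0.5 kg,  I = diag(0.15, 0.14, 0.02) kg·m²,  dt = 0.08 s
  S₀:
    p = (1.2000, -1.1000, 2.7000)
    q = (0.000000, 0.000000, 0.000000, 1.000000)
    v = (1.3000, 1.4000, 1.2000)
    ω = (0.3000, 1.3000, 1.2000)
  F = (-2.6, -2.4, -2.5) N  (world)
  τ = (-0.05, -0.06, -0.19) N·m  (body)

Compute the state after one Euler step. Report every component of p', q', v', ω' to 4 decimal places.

p' = (1.3040, -0.9880, 2.7960)
q' = (-0.0479, -0.0519, 0.0120, 0.9974)
v' = (0.8840, 1.0160, 0.8000)
ω' = (0.3732, 1.2390, 0.4556)

(τ − ω×Iω)/I = (0.9147, -0.7629, -9.3050)
ω + α·dt = (0.3732, 1.2390, 0.4556)
Hamilton product q⊗(0,ω) = (-1.2000000, -1.3000000, 0.3000000, 0.0000000)
q + ½dt·q⊗(0,ω), renormalized = (-0.0479, -0.0519, 0.0120, 0.9974)
linear accel F/m = (-5.2000, -4.8000, -5.0000)
p' = p + v·dt = (1.3040, -0.9880, 2.7960)
v + (F/m)dt = (0.8840, 1.0160, 0.8000)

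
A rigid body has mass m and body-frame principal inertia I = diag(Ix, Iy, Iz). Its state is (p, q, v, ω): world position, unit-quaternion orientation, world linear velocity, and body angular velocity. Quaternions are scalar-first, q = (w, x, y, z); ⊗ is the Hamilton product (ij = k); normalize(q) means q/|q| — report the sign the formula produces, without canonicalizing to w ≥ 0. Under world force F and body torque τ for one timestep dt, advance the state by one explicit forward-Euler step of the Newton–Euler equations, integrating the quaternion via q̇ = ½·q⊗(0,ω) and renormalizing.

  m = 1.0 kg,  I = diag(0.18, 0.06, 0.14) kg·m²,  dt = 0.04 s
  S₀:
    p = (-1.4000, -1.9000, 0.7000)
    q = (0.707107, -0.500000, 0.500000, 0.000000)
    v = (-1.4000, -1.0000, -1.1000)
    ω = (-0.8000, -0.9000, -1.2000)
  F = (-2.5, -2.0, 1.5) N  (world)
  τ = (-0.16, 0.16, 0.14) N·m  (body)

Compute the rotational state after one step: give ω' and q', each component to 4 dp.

ω×(Iω) gyroscopic = (0.0864, 0.0384, -0.0864)
(τ − ω×Iω)/I = (-1.3689, 2.0267, 1.6171)
ω' = ω + α·dt = (-0.8548, -0.8189, -1.1353)
Hamilton product q⊗(0,ω) = (0.0500000, -1.1656856, -1.2363963, 0.0014716)
updated quaternion q' = (0.7077, -0.5230, 0.4750, 0.0000)

ω' = (-0.8548, -0.8189, -1.1353)
q' = (0.7077, -0.5230, 0.4750, 0.0000)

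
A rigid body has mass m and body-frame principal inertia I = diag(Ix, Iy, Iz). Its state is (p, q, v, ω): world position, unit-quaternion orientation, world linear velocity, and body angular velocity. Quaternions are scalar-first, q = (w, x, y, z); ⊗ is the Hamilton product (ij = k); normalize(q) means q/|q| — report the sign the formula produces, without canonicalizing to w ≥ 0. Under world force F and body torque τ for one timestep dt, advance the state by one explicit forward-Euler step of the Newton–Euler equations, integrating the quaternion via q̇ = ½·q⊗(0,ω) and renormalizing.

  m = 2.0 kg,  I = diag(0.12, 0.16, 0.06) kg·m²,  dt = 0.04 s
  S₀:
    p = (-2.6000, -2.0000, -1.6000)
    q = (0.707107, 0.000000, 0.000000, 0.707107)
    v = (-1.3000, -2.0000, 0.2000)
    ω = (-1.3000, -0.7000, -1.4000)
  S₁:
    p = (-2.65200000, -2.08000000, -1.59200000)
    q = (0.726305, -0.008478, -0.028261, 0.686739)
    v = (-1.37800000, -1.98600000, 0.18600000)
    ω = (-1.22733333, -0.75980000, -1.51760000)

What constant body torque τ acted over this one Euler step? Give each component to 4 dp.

τ = (0.1200, -0.1300, -0.1400)

rate change Δω = (0.07266667, -0.05980000, -0.11760000)
τ = I·(Δω/dt) + ω₀×(Iω₀) = (0.1200, -0.1300, -0.1400)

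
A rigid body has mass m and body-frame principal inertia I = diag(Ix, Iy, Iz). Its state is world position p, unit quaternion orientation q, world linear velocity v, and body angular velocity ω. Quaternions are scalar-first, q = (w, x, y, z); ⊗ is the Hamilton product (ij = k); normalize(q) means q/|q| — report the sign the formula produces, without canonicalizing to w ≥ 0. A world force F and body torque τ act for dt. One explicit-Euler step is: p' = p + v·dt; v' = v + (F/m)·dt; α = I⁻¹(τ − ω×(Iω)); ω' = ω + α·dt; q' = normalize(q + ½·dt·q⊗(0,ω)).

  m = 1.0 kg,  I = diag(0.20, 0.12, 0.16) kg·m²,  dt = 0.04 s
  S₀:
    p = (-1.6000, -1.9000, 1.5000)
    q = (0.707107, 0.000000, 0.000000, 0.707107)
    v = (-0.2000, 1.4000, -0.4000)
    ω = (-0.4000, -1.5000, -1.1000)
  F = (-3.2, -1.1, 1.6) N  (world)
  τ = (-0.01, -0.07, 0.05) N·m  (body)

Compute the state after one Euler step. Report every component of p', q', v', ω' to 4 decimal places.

ω×(Iω) gyroscopic = (0.0660, 0.0176, -0.0480)
α = I⁻¹(τ − ω×Iω) = (-0.3800, -0.7300, 0.6125)
new body rate ω' = (-0.4152, -1.5292, -1.0755)
2q̇ = q⊗(0,ω) = (0.7778177, 0.7778177, -1.3435033, -0.7778177)
updated quaternion q' = (0.7221, 0.0155, -0.0269, 0.6911)
new position p' = (-1.6080, -1.8440, 1.4840)
new velocity v' = (-0.3280, 1.3560, -0.3360)

p' = (-1.6080, -1.8440, 1.4840)
q' = (0.7221, 0.0155, -0.0269, 0.6911)
v' = (-0.3280, 1.3560, -0.3360)
ω' = (-0.4152, -1.5292, -1.0755)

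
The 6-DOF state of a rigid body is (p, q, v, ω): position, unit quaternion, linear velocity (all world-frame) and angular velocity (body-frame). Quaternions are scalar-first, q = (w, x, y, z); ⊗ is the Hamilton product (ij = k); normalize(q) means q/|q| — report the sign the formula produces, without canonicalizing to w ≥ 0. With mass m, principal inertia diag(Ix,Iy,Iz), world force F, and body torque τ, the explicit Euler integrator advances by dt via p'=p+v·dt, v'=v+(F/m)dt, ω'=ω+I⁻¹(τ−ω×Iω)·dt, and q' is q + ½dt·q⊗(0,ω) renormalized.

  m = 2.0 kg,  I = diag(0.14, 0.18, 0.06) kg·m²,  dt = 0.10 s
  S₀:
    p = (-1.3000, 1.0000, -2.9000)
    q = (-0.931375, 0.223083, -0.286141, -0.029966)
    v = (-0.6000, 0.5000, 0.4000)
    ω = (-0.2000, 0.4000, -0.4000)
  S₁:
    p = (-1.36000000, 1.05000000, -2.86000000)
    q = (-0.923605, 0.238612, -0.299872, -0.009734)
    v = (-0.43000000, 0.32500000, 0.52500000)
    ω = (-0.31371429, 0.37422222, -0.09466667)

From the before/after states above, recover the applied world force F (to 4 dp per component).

F = (3.4000, -3.5000, 2.5000)

velocity change Δv = (0.17000000, -0.17500000, 0.12500000)
F = m·Δv/dt = (3.4000, -3.5000, 2.5000)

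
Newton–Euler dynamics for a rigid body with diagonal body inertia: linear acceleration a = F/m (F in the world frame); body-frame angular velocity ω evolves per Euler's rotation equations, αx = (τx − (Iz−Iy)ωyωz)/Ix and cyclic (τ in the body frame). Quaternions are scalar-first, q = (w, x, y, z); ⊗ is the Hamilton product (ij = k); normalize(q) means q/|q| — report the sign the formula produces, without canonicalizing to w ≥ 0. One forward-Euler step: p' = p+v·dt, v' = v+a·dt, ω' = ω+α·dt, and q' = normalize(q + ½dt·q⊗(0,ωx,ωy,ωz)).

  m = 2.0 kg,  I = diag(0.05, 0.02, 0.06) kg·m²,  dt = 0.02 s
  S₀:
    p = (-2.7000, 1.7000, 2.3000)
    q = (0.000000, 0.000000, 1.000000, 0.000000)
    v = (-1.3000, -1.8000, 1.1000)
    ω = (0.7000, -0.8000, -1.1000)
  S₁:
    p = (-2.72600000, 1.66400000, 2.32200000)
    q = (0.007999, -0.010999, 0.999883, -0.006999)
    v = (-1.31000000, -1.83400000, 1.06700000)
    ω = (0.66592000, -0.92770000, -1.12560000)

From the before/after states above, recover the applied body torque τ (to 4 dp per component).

τ = (-0.0500, -0.1200, -0.0600)

rate change Δω = (-0.03408000, -0.12770000, -0.02560000)
ω₀×(Iω₀) = (0.0352, 0.0077, 0.0168)
applied torque τ = (-0.0500, -0.1200, -0.0600)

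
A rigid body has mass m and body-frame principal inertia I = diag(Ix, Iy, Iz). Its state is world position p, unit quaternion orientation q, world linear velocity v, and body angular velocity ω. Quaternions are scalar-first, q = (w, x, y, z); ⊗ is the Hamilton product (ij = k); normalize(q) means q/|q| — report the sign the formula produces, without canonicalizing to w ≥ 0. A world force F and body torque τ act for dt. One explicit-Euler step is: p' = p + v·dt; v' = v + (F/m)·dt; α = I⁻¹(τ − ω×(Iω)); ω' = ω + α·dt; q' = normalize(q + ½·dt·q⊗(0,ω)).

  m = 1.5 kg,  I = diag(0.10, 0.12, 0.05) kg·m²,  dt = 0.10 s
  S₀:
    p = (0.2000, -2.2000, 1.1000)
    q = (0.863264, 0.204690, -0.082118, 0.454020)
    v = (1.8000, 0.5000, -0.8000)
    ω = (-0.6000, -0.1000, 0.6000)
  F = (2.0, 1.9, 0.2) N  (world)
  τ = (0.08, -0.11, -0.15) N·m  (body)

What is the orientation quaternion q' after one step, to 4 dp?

Hamilton product q⊗(0,ω) = (-0.1578098, -0.5218272, -0.4815524, 0.4482186)
updated quaternion q' = (0.8546, 0.1784, -0.1061, 0.4760)

q' = (0.8546, 0.1784, -0.1061, 0.4760)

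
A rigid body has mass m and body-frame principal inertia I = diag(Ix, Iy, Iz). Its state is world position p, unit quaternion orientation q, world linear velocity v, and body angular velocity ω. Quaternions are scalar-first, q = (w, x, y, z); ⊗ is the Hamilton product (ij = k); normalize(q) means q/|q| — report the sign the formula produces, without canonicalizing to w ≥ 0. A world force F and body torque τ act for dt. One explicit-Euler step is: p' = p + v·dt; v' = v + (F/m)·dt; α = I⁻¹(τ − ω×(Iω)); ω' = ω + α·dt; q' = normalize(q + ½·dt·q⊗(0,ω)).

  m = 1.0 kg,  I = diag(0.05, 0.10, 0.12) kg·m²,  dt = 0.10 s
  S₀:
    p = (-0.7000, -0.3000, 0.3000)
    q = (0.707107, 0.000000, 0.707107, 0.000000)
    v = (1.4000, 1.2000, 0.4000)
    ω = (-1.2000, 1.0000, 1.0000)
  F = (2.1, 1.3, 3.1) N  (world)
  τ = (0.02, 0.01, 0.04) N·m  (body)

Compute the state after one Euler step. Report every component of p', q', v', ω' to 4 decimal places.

p' = (-0.5600, -0.1800, 0.3400)
q' = (0.6689, -0.0070, 0.7393, 0.0774)
v' = (1.6100, 1.3300, 0.7100)
ω' = (-1.2000, 0.9260, 1.0833)

α = I⁻¹(τ − ω×Iω) = (0.0000, -0.7400, 0.8333)
new body rate ω' = (-1.2000, 0.9260, 1.0833)
2q̇ = q⊗(0,ω) = (-0.7071070, -0.1414214, 0.7071070, 1.5556354)
q' = normalize(q + ½dt·q⊗(0,ω)) = (0.6689, -0.0070, 0.7393, 0.0774)
a = (2.1000, 1.3000, 3.1000)
p + v·dt = (-0.5600, -0.1800, 0.3400)
v + (F/m)dt = (1.6100, 1.3300, 0.7100)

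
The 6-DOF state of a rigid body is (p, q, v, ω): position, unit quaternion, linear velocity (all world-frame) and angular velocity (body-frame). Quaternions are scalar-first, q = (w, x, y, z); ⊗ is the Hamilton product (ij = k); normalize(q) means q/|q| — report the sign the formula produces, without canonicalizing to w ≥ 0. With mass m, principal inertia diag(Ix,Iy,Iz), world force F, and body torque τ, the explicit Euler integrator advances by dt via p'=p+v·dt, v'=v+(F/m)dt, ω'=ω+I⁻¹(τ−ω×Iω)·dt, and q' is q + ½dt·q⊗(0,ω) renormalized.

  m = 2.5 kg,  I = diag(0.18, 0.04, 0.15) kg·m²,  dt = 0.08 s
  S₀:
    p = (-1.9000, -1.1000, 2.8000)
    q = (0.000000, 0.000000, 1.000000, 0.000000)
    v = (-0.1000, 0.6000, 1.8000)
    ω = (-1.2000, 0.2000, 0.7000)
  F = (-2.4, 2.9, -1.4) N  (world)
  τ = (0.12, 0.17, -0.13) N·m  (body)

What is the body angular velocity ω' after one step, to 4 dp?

ω' = (-1.1535, 0.5904, 0.6127)

(τ − ω×Iω)/I = (0.5811, 4.8800, -1.0907)
new body rate ω' = (-1.1535, 0.5904, 0.6127)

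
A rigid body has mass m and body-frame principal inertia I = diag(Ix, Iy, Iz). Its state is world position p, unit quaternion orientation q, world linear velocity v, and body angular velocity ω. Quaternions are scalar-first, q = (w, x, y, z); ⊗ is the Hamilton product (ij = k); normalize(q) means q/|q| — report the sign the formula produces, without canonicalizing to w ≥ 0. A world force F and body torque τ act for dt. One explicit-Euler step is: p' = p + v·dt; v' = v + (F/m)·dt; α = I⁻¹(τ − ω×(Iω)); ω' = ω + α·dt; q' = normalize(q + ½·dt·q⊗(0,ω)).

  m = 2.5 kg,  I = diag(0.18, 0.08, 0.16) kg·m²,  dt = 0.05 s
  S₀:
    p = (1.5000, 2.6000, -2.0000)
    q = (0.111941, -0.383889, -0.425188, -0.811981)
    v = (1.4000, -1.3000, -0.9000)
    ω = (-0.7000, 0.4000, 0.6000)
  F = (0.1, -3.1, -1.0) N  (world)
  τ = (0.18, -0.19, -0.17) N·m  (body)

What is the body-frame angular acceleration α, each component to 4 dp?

precession coupling ω×(Iω) = (0.0192, -0.0084, 0.0280)
angular accel α = (0.8933, -2.2700, -1.2375)

α = (0.8933, -2.2700, -1.2375)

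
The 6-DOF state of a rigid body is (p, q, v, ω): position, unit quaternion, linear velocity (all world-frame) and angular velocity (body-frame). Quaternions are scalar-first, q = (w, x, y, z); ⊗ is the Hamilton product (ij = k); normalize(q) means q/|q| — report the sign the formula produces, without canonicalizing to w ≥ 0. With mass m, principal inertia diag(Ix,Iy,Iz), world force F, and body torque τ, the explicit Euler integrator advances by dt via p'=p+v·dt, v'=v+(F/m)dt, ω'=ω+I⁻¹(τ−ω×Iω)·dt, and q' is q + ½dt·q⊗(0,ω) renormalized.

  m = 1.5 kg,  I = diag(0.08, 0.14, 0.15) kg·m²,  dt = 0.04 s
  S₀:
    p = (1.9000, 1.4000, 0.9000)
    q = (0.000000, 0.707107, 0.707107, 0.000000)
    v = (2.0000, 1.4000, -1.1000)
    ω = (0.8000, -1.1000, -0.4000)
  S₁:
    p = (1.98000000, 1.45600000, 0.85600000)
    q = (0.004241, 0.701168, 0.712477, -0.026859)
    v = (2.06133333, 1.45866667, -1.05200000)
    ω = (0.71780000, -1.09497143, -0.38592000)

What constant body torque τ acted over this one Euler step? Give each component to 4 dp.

τ = (-0.1600, 0.0400, 0.0000)

rate change Δω = (-0.08220000, 0.00502857, 0.01408000)
τ = I·(Δω/dt) + ω₀×(Iω₀) = (-0.1600, 0.0400, 0.0000)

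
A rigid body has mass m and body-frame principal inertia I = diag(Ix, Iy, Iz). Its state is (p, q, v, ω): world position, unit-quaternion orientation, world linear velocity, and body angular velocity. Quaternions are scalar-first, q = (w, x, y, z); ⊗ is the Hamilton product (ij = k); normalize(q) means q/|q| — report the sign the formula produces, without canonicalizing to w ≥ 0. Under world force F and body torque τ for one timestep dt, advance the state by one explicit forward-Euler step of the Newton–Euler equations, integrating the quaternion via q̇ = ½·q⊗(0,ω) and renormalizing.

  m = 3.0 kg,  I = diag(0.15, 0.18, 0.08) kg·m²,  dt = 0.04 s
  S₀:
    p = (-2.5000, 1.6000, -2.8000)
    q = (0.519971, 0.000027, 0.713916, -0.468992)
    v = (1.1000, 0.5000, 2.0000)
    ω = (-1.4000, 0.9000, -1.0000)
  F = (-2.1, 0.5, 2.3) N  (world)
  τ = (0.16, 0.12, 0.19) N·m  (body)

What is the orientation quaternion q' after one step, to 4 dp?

q' = (0.4974, -0.0204, 0.7359, -0.4591)

2q̇ = q⊗(0,ω) = (-1.1114786, -1.0197826, 1.1245897, 0.4795357)
q' = normalize(q + ½dt·q⊗(0,ω)) = (0.4974, -0.0204, 0.7359, -0.4591)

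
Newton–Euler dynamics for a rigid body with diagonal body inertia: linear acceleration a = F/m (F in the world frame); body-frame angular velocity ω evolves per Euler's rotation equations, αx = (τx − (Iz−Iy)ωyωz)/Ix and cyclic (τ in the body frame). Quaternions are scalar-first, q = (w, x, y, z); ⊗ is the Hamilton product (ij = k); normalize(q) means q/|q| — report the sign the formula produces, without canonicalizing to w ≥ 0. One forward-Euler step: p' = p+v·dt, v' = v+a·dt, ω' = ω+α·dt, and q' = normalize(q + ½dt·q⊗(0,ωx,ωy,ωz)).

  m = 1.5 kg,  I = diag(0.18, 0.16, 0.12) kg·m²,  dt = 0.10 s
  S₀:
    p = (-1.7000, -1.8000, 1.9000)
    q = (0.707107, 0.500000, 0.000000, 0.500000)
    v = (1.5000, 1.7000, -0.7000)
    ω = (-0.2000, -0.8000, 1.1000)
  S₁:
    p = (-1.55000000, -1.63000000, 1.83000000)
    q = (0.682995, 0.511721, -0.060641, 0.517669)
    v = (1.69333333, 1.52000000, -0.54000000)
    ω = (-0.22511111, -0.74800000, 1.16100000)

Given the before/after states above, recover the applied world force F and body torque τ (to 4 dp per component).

F = (2.9000, -2.7000, 2.4000)
τ = (-0.0100, 0.0700, 0.0700)

Δv = v₁−v₀ = (0.19333333, -0.18000000, 0.16000000)
applied force F = (2.9000, -2.7000, 2.4000)
ω₁ − ω₀ = (-0.02511111, 0.05200000, 0.06100000)
gyro term ω₀×Iω₀ = (0.0352, -0.0132, -0.0032)
τ = I·(Δω/dt) + ω₀×(Iω₀) = (-0.0100, 0.0700, 0.0700)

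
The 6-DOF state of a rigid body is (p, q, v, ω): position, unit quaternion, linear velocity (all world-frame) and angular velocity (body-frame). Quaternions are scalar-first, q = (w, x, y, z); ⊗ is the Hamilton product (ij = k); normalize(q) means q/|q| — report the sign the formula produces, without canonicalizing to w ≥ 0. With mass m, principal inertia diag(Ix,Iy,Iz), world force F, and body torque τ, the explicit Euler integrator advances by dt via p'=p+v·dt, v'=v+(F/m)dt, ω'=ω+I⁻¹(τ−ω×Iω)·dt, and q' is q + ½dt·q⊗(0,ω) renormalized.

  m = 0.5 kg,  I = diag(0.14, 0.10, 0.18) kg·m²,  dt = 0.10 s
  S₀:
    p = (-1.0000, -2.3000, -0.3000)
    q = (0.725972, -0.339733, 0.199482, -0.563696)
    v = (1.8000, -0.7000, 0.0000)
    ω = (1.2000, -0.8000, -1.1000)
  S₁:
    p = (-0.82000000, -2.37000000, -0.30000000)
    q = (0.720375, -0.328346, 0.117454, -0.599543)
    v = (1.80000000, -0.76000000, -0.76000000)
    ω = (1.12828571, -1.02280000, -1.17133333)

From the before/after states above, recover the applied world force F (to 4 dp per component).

v₁ − v₀ = (0.00000000, -0.06000000, -0.76000000)
m·(v₁−v₀)/dt = (0.0000, -0.3000, -3.8000)

F = (0.0000, -0.3000, -3.8000)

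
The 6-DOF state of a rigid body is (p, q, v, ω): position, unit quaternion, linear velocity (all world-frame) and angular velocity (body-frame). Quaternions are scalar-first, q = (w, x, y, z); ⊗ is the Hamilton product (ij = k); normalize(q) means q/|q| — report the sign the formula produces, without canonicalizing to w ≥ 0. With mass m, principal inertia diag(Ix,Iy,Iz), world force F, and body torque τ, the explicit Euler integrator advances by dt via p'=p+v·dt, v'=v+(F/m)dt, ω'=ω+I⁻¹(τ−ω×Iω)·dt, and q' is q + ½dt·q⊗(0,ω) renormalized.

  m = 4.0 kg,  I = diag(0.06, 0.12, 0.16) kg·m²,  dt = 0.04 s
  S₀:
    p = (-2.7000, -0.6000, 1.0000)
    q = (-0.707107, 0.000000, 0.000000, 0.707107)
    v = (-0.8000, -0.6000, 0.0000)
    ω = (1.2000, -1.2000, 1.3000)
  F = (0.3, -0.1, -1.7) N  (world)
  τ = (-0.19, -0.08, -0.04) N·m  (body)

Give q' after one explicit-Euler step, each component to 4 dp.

Hamilton product q⊗(0,ω) = (-0.9192391, 0.0000000, 1.6970568, -0.9192391)
q' = normalize(q + ½dt·q⊗(0,ω)) = (-0.7248, 0.0000, 0.0339, 0.6881)

q' = (-0.7248, 0.0000, 0.0339, 0.6881)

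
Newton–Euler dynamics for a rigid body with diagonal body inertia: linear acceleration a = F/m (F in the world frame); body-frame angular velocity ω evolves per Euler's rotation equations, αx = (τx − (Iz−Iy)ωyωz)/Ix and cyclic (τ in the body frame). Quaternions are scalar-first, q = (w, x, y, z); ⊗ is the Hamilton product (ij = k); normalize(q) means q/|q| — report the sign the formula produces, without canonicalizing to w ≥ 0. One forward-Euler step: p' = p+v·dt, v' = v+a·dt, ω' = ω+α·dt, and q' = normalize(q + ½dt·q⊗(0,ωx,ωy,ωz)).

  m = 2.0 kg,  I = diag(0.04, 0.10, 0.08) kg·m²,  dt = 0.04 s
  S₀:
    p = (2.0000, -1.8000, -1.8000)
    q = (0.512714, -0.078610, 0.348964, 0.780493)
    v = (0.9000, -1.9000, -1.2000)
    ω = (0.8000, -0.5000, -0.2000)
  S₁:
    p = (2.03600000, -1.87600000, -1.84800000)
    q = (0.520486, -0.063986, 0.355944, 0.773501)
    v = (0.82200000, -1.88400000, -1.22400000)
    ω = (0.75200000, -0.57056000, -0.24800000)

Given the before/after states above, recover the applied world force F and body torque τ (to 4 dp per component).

F = (-3.9000, 0.8000, -1.2000)
τ = (-0.0500, -0.1700, -0.1200)

v₁ − v₀ = (-0.07800000, 0.01600000, -0.02400000)
applied force F = (-3.9000, 0.8000, -1.2000)
Δω = ω₁−ω₀ = (-0.04800000, -0.07056000, -0.04800000)
precession coupling = (-0.0020, 0.0064, -0.0240)
applied torque τ = (-0.0500, -0.1700, -0.1200)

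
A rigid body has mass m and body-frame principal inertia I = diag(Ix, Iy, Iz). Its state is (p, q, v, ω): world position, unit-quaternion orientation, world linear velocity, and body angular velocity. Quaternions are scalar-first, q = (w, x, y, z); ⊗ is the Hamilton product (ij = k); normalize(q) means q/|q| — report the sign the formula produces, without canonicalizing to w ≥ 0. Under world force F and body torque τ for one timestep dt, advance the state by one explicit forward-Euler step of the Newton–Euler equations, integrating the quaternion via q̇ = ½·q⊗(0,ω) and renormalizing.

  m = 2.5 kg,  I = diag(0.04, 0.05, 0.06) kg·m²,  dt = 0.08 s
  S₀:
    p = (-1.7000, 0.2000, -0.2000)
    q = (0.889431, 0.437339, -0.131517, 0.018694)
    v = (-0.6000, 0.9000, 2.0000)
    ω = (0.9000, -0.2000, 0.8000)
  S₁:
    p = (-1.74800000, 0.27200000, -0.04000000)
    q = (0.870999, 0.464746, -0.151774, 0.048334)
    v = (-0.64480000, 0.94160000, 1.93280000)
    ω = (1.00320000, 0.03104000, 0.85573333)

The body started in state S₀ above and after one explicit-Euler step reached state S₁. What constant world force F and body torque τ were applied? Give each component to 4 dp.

F = (-1.4000, 1.3000, -2.1000)
τ = (0.0500, 0.1300, 0.0400)

velocity change Δv = (-0.04480000, 0.04160000, -0.06720000)
applied force F = (-1.4000, 1.3000, -2.1000)
Δω = ω₁−ω₀ = (0.10320000, 0.23104000, 0.05573333)
gyro term ω₀×Iω₀ = (-0.0016, -0.0144, -0.0018)
applied torque τ = (0.0500, 0.1300, 0.0400)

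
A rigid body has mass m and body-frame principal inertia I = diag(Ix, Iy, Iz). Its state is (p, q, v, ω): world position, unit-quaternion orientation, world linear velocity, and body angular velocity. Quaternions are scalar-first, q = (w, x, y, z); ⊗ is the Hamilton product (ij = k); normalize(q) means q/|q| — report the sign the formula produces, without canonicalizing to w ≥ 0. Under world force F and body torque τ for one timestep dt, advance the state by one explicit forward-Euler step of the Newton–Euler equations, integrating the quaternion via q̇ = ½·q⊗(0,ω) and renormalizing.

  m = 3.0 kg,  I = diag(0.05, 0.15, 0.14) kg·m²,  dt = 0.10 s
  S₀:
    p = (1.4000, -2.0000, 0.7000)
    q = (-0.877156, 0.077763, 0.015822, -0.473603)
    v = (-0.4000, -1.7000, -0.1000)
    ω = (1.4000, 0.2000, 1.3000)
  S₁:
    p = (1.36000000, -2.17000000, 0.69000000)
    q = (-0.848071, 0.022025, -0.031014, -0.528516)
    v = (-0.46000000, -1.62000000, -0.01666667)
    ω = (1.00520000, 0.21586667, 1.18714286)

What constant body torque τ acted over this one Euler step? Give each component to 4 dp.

τ = (-0.2000, -0.1400, -0.1300)

rate change Δω = (-0.39480000, 0.01586667, -0.11285714)
τ = I·(Δω/dt) + ω₀×(Iω₀) = (-0.2000, -0.1400, -0.1300)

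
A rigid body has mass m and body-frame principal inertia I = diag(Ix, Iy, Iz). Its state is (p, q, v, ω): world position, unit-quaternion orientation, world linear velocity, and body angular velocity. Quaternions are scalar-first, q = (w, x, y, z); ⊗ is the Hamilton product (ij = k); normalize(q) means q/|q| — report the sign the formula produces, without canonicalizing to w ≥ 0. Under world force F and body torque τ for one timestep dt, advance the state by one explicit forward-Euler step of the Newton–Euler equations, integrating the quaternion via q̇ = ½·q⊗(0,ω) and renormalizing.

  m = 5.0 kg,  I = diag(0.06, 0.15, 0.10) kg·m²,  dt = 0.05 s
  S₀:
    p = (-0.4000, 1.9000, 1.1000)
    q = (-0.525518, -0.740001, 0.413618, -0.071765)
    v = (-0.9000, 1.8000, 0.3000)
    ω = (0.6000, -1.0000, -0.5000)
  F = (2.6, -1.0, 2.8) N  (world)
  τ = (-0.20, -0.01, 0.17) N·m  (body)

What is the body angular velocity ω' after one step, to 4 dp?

gyro term ω×Iω = (-0.0250, 0.0120, -0.0540)
angular accel α = (-2.9167, -0.1467, 2.2400)
new body rate ω' = (0.4542, -1.0073, -0.3880)

ω' = (0.4542, -1.0073, -0.3880)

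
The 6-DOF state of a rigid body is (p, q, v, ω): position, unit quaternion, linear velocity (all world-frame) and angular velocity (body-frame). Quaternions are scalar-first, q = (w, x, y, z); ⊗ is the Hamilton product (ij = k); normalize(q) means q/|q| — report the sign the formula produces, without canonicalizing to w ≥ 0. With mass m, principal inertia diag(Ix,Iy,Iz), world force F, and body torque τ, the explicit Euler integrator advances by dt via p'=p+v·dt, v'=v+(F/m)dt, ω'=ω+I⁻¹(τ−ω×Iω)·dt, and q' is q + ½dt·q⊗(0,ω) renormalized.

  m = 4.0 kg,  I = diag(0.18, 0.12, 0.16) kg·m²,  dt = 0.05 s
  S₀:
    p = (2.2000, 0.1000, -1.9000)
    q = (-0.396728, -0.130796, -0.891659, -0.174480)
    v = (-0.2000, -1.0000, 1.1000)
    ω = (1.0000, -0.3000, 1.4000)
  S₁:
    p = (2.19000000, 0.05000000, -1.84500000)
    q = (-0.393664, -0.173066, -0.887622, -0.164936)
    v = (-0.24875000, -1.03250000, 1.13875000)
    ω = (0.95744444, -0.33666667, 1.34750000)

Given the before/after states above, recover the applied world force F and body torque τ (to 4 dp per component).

ω₁ − ω₀ = (-0.04255556, -0.03666667, -0.05250000)
ω₀×(Iω₀) = (-0.0168, 0.0280, 0.0180)
applied torque τ = (-0.1700, -0.0600, -0.1500)
v₁ − v₀ = (-0.04875000, -0.03250000, 0.03875000)
m·(v₁−v₀)/dt = (-3.9000, -2.6000, 3.1000)

F = (-3.9000, -2.6000, 3.1000)
τ = (-0.1700, -0.0600, -0.1500)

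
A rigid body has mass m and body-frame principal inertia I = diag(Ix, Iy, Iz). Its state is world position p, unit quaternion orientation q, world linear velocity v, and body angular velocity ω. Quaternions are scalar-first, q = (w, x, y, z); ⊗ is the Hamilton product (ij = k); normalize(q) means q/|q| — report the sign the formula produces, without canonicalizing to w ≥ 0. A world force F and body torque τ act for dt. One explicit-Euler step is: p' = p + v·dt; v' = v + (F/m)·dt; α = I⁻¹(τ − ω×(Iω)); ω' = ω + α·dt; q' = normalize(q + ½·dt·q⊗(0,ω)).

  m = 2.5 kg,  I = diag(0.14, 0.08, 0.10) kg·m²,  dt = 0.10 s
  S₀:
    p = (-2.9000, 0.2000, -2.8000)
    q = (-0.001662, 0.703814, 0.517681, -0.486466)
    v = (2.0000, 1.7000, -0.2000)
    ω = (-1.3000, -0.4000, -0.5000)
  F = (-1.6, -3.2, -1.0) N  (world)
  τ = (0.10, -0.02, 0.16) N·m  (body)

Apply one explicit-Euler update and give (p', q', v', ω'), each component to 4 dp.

linear accel F/m = (-0.6400, -1.2800, -0.4000)
p + v·dt = (-2.7000, 0.3700, -2.8200)
new velocity v' = (1.9360, 1.5720, -0.2400)
ω×(Iω) gyroscopic = (0.0040, 0.0260, -0.0312)
(τ − ω×Iω)/I = (0.6857, -0.5750, 1.9120)
new body rate ω' = (-1.2314, -0.4575, -0.3088)
Hamilton product q⊗(0,ω) = (0.8787976, -0.4512663, 0.9849776, 0.3922907)
q' = normalize(q + ½dt·q⊗(0,ω)) = (0.0422, 0.6795, 0.5654, -0.4656)

p' = (-2.7000, 0.3700, -2.8200)
q' = (0.0422, 0.6795, 0.5654, -0.4656)
v' = (1.9360, 1.5720, -0.2400)
ω' = (-1.2314, -0.4575, -0.3088)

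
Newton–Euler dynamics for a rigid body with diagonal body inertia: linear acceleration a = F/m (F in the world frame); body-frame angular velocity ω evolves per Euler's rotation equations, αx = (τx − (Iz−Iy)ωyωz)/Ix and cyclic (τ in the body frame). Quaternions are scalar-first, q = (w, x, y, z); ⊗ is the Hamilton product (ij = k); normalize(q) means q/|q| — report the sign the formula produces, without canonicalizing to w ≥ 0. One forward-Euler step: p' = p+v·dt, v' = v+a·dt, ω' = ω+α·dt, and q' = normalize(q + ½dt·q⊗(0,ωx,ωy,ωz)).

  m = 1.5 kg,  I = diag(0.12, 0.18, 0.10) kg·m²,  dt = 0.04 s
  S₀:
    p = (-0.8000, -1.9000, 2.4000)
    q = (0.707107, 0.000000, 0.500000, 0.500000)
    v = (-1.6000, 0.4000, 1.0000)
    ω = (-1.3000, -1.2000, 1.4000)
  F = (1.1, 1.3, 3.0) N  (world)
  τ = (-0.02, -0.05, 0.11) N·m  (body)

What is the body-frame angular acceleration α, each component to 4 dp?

α = (-1.2867, -0.0756, 0.1640)

precession coupling ω×(Iω) = (0.1344, -0.0364, 0.0936)
(τ − ω×Iω)/I = (-1.2867, -0.0756, 0.1640)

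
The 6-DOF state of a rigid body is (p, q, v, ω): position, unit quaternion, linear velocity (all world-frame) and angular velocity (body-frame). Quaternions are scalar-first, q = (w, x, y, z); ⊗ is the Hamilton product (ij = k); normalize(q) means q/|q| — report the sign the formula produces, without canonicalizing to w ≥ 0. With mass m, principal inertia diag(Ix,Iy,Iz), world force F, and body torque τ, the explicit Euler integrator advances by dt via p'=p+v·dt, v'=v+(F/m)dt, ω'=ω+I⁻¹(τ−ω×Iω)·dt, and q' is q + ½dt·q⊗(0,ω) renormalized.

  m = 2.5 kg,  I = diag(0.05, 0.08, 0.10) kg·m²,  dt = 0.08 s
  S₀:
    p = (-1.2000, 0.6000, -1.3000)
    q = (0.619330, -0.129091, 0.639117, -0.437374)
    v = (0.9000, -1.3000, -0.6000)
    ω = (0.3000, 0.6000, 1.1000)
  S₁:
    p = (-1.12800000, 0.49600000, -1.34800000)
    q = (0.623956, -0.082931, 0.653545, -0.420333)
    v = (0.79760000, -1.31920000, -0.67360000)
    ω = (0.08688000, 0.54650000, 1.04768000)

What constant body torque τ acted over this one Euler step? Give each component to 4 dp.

τ = (-0.1200, -0.0700, -0.0600)

rate change Δω = (-0.21312000, -0.05350000, -0.05232000)
ω₀×(Iω₀) = (0.0132, -0.0165, 0.0054)
applied torque τ = (-0.1200, -0.0700, -0.0600)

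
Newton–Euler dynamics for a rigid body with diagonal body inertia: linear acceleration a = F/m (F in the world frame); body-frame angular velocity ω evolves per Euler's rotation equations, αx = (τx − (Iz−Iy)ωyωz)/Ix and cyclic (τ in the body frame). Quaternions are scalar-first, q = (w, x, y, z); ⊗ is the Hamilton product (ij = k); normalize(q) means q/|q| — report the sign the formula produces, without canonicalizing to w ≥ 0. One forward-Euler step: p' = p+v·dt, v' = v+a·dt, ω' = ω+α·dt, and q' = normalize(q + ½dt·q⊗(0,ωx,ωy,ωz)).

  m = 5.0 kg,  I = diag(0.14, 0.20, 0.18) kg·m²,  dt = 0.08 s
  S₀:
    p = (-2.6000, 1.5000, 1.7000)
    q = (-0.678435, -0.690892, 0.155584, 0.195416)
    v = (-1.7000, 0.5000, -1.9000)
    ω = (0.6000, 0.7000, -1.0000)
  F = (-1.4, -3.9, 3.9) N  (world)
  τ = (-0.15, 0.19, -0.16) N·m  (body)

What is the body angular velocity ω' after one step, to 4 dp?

ω' = (0.5063, 0.7664, -1.0823)

precession coupling ω×(Iω) = (0.0140, 0.0240, 0.0252)
α = I⁻¹(τ − ω×Iω) = (-1.1714, 0.8300, -1.0289)
new body rate ω' = (0.5063, 0.7664, -1.0823)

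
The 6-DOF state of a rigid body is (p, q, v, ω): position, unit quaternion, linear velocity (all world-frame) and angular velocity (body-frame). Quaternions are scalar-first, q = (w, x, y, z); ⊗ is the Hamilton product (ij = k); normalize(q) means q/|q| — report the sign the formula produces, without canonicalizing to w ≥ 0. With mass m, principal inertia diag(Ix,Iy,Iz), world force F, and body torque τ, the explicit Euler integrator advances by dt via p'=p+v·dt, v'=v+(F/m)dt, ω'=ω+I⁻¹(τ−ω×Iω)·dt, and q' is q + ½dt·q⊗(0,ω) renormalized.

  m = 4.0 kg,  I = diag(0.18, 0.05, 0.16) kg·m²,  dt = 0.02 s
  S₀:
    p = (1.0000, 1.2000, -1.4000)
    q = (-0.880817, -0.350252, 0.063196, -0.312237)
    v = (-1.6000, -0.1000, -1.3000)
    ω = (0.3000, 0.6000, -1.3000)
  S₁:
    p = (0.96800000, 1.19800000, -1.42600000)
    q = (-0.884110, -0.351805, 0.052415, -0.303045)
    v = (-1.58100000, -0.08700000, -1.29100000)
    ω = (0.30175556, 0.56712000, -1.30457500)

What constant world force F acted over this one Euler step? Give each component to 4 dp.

Δv = v₁−v₀ = (0.01900000, 0.01300000, 0.00900000)
F = m·Δv/dt = (3.8000, 2.6000, 1.8000)

F = (3.8000, 2.6000, 1.8000)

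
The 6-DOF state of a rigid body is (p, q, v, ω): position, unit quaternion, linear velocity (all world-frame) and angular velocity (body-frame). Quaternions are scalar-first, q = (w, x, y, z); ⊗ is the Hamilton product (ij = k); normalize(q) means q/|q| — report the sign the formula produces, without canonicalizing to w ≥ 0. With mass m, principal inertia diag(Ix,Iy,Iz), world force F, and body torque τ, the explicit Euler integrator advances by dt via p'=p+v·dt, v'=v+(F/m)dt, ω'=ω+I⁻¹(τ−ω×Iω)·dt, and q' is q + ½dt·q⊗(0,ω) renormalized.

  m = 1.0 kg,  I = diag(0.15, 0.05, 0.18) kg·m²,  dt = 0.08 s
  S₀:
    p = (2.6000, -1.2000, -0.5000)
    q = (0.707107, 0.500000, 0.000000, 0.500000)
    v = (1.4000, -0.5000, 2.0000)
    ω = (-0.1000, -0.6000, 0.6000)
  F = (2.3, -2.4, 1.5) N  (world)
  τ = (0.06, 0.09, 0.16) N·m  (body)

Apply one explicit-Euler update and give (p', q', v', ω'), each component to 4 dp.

a = F/m = (2.3000, -2.4000, 1.5000)
p + v·dt = (2.7120, -1.2400, -0.3400)
v + (F/m)dt = (1.5840, -0.6920, 2.1200)
ω×(Iω) gyroscopic = (-0.0468, 0.0018, -0.0060)
(τ − ω×Iω)/I = (0.7120, 1.7640, 0.9222)
ω + α·dt = (-0.0430, -0.4589, 0.6738)
2q̇ = q⊗(0,ω) = (-0.2500000, 0.2292893, -0.7742642, 0.1242642)
q' = normalize(q + ½dt·q⊗(0,ω)) = (0.6967, 0.5089, -0.0310, 0.5047)

p' = (2.7120, -1.2400, -0.3400)
q' = (0.6967, 0.5089, -0.0310, 0.5047)
v' = (1.5840, -0.6920, 2.1200)
ω' = (-0.0430, -0.4589, 0.6738)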